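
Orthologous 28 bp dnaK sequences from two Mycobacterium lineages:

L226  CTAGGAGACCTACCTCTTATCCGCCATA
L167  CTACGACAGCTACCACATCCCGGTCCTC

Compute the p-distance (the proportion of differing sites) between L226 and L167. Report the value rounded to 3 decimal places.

The sequences differ at positions 4 (G/C), 7 (G/C), 9 (C/G), 15 (T/A), 17 (T/A), 19 (A/C), 20 (T/C), 22 (C/G), 24 (C/T), 26 (A/C), 28 (A/C).
There are 11 differences over 28 sites, so p = 11/28 = 0.393.

0.393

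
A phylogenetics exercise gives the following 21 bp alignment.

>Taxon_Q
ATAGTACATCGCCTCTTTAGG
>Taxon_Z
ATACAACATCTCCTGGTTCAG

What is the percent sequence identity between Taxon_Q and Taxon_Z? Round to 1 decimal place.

66.7%

Mismatches occur at site 4 (G/C), site 5 (T/A), site 11 (G/T), site 15 (C/G), site 16 (T/G), site 19 (A/C), site 20 (G/A).
14 of the 21 sites match, so the percent identity is 14/21 × 100 = 66.7%.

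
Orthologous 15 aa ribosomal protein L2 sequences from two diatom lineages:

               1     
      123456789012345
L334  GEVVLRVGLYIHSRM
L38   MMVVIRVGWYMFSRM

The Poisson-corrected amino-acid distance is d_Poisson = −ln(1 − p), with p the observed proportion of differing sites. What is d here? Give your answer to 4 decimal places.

0.5108

Mismatches occur at site 1 (G→M), site 2 (E→M), site 5 (L→I), site 9 (L→W), site 11 (I→M), site 12 (H→F).
p = 6/15 = 0.400000.
d = −ln(1 − 0.400000) = −ln(0.600000) = 0.5108.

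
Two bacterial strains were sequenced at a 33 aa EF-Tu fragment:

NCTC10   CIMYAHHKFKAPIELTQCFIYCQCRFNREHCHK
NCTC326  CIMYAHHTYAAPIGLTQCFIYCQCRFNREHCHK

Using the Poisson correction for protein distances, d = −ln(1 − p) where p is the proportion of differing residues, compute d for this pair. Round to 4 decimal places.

Mismatches occur at site 8 (K/T), site 9 (F/Y), site 10 (K/A), site 14 (E/G).
p = 4/33 = 0.121212.
d = −ln(1 − 0.121212) = −ln(0.878788) = 0.1292.

0.1292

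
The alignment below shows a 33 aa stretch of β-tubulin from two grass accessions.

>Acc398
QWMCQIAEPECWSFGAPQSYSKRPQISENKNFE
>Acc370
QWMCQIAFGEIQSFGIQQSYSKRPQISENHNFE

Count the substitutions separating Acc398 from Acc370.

7

The sequences differ at positions 8 (E/F), 9 (P/G), 11 (C/I), 12 (W/Q), 16 (A/I), 17 (P/Q), 30 (K/H).
That gives 7 mismatches out of 33 aligned sites, so the Hamming distance is 7.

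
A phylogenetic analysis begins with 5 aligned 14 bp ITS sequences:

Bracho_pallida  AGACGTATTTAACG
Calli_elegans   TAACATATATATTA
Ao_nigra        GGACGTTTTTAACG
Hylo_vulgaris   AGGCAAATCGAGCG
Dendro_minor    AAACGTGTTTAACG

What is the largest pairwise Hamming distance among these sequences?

Pairwise Hamming distances:
  Bracho_pallida vs Calli_elegans: 7
  Bracho_pallida vs Ao_nigra: 2
  Bracho_pallida vs Hylo_vulgaris: 6
  Bracho_pallida vs Dendro_minor: 2
  Calli_elegans vs Ao_nigra: 8
  Calli_elegans vs Hylo_vulgaris: 9
  Calli_elegans vs Dendro_minor: 7
  Ao_nigra vs Hylo_vulgaris: 8
  Ao_nigra vs Dendro_minor: 3
  Hylo_vulgaris vs Dendro_minor: 8
The largest is 9, between Calli_elegans and Hylo_vulgaris.

9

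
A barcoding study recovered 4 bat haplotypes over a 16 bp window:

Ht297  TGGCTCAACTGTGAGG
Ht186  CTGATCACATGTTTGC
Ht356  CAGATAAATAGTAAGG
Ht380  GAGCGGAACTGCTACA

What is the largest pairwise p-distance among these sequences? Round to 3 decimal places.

0.688

Pairwise Hamming distances:
  Ht297 vs Ht186: 8
  Ht297 vs Ht356: 7
  Ht297 vs Ht380: 8
  Ht186 vs Ht356: 8
  Ht186 vs Ht380: 11
  Ht356 vs Ht380: 10
The largest is 11 mismatches, between Ht186 and Ht380; p = 11/16 = 0.688.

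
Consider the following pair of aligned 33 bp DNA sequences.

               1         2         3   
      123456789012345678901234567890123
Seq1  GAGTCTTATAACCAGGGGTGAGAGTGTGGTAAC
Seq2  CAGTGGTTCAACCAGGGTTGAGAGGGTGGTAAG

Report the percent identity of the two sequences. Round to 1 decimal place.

75.8%

The sequences differ at positions 1 (G/C), 5 (C/G), 6 (T/G), 8 (A/T), 9 (T/C), 18 (G/T), 25 (T/G), 33 (C/G).
25 of the 33 sites match, so the percent identity is 25/33 × 100 = 75.8%.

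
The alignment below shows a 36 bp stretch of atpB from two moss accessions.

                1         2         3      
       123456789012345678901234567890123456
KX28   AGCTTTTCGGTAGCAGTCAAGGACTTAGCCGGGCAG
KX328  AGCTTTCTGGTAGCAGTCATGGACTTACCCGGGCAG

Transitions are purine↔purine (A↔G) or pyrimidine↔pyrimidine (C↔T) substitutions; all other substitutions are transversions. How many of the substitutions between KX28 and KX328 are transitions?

The sequences differ at positions 7 (T/C, transition), 8 (C/T, transition), 20 (A/T, transversion), 28 (G/C, transversion).
Of the 4 differences, 2 transitions and 2 transversions, so the answer is 2.

2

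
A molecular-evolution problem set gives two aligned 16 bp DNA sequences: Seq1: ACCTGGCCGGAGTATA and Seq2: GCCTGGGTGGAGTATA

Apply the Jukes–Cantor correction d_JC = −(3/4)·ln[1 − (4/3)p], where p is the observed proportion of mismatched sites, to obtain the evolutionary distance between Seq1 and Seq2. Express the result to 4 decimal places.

0.2158

Differing sites — 1:A/G; 7:C/G; 8:C/T.
p = 3/16 = 0.187500.
d = −0.75 · ln(1 − (4/3)·0.187500) = −0.75 · ln(0.750000) = −0.75 · (-0.287682) = 0.2158.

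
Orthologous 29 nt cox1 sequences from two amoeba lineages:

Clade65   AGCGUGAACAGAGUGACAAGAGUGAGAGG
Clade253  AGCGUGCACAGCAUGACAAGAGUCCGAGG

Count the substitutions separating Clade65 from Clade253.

The sequences differ at positions 7 (A/C), 12 (A/C), 13 (G/A), 24 (G/C), 25 (A/C).
That gives 5 mismatches out of 29 aligned sites, so the Hamming distance is 5.

5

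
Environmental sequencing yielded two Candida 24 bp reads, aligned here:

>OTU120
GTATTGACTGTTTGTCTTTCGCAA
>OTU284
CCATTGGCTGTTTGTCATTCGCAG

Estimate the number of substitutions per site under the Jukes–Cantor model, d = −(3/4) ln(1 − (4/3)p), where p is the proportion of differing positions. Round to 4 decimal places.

0.2441

Differing sites — 1:G/C; 2:T/C; 7:A/G; 17:T/A; 24:A/G.
p = 5/24 = 0.208333.
d = −0.75 · ln(1 − (4/3)·0.208333) = −0.75 · ln(0.722223) = −0.75 · (-0.325421) = 0.2441.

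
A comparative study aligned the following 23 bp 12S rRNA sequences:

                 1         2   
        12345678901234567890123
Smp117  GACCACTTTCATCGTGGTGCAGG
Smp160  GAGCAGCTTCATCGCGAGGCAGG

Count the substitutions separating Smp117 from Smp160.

The sequences differ at positions 3 (C/G), 6 (C/G), 7 (T/C), 15 (T/C), 17 (G/A), 18 (T/G).
That gives 6 mismatches out of 23 aligned sites, so the Hamming distance is 6.

6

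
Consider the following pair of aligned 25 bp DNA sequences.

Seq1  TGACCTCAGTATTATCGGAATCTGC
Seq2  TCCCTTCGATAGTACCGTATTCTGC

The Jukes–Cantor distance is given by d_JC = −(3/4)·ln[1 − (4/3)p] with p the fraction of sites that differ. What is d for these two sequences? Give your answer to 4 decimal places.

0.4904

Mismatches occur at site 2 (G/C), site 3 (A/C), site 5 (C/T), site 8 (A/G), site 9 (G/A), site 12 (T/G), site 15 (T/C), site 18 (G/T), site 20 (A/T).
p = 9/25 = 0.360000.
d = −0.75 · ln(1 − (4/3)·0.360000) = −0.75 · ln(0.520000) = −0.75 · (-0.653926) = 0.4904.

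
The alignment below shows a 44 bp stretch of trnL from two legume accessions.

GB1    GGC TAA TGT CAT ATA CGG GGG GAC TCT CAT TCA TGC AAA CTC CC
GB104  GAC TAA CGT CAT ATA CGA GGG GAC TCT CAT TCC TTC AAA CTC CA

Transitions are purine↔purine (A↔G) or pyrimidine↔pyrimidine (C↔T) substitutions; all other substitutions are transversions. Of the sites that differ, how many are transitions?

3

The sequences differ at positions 2 (G/A, transition), 7 (T/C, transition), 18 (G/A, transition), 33 (A/C, transversion), 35 (G/T, transversion), 44 (C/A, transversion).
Of the 6 differences, 3 transitions and 3 transversions, so the answer is 3.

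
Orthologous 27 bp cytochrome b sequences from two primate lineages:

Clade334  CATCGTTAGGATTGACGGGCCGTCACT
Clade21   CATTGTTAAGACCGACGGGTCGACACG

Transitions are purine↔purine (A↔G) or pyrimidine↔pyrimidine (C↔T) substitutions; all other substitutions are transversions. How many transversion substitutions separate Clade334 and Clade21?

The sequences differ at positions 4 (C/T, transition), 9 (G/A, transition), 12 (T/C, transition), 13 (T/C, transition), 20 (C/T, transition), 23 (T/A, transversion), 27 (T/G, transversion).
Of the 7 differences, 5 transitions and 2 transversions, so the answer is 2.

2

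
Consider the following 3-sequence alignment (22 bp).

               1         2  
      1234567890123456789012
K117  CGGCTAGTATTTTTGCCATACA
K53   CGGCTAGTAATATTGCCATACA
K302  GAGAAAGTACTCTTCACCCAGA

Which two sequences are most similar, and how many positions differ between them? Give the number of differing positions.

Pairwise Hamming distances:
  K117 vs K53: 2
  K117 vs K302: 11
  K53 vs K302: 11
The smallest is 2, between K117 and K53.

2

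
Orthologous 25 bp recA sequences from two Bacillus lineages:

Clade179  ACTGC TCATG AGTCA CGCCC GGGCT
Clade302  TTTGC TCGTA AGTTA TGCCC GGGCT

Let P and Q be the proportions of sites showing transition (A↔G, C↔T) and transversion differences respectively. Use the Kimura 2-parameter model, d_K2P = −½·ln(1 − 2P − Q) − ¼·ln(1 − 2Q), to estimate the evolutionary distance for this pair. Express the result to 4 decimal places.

Differing sites — 1:A/T (Tv); 2:C/T (Ti); 8:A/G (Ti); 10:G/A (Ti); 14:C/T (Ti); 16:C/T (Ti).
Of the 6 differences, 5 transitions and 1 transversion over 25 sites: P = 5/25 = 0.200000, Q = 1/25 = 0.040000.
d = −0.5·ln(0.560000) − 0.25·ln(0.920000) = −0.5·(-0.579818) − 0.25·(-0.083382) = 0.3108.

0.3108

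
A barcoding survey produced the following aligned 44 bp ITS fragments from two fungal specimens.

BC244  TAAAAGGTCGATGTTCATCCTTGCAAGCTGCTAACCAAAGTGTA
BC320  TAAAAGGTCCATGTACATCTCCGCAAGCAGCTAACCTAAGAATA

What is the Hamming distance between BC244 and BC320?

9

Mismatches occur at site 10 (G→C), site 15 (T→A), site 20 (C→T), site 21 (T→C), site 22 (T→C), site 29 (T→A), site 37 (A→T), site 41 (T→A), site 42 (G→A).
That gives 9 mismatches out of 44 aligned sites, so the Hamming distance is 9.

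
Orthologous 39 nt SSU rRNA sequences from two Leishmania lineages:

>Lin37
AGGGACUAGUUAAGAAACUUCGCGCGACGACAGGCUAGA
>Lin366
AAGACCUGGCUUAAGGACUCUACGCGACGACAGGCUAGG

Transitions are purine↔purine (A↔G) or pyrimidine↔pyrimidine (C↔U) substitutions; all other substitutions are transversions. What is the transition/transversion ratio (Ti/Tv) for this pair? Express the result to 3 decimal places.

Differing sites — 2:G/A (Ti); 4:G/A (Ti); 5:A/C (Tv); 8:A/G (Ti); 10:U/C (Ti); 12:A/U (Tv); 14:G/A (Ti); 15:A/G (Ti); 16:A/G (Ti); 20:U/C (Ti); 21:C/U (Ti); 22:G/A (Ti); 39:A/G (Ti).
Of the 13 differences, 11 transitions and 2 transversions, so Ti/Tv = 11/2 = 5.500.

5.500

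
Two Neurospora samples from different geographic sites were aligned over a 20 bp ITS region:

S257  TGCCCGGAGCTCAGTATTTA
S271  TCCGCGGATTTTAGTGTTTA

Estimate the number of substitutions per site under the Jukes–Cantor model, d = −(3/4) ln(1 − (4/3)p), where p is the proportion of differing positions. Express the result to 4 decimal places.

Differing sites — 2:G/C; 4:C/G; 9:G/T; 10:C/T; 12:C/T; 16:A/G.
p = 6/20 = 0.300000.
d = −0.75 · ln(1 − (4/3)·0.300000) = −0.75 · ln(0.600000) = −0.75 · (-0.510826) = 0.3831.

0.3831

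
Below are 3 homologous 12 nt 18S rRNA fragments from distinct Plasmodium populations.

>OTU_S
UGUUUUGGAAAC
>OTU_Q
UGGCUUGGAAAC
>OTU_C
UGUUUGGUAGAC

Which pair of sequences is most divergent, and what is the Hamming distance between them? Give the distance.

5

Pairwise Hamming distances:
  OTU_S vs OTU_Q: 2
  OTU_S vs OTU_C: 3
  OTU_Q vs OTU_C: 5
The largest is 5, between OTU_Q and OTU_C.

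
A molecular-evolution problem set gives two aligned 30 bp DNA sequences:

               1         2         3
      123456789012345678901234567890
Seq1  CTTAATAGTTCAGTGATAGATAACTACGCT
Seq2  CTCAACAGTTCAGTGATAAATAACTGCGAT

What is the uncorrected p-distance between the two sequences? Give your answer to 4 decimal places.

0.1667

Mismatches occur at site 3 (T↔C), site 6 (T↔C), site 19 (G↔A), site 26 (A↔G), site 29 (C↔A).
There are 5 differences over 30 sites, so p = 5/30 = 0.1667.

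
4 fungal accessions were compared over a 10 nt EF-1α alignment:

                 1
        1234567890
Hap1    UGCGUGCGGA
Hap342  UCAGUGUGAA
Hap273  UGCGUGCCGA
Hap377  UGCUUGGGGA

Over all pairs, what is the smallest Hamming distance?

1

Pairwise Hamming distances:
  Hap1 vs Hap342: 4
  Hap1 vs Hap273: 1
  Hap1 vs Hap377: 2
  Hap342 vs Hap273: 5
  Hap342 vs Hap377: 5
  Hap273 vs Hap377: 3
The smallest is 1, between Hap1 and Hap273.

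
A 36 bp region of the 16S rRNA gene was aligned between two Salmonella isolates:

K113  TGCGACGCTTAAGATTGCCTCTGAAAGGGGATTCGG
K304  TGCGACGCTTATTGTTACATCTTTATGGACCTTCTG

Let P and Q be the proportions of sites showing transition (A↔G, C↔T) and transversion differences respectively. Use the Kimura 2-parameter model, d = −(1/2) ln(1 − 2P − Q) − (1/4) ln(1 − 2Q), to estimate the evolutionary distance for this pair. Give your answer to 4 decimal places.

The sequences differ at positions 12 (A/T, transversion), 13 (G/T, transversion), 14 (A/G, transition), 17 (G/A, transition), 19 (C/A, transversion), 23 (G/T, transversion), 24 (A/T, transversion), 26 (A/T, transversion), 29 (G/A, transition), 30 (G/C, transversion), 31 (A/C, transversion), 35 (G/T, transversion).
Of the 12 differences, 3 transitions and 9 transversions over 36 sites: P = 3/36 = 0.083333, Q = 9/36 = 0.250000.
d = −0.5·ln(0.583334) − 0.25·ln(0.500000) = −0.5·(-0.538995) − 0.25·(-0.693147) = 0.4428.

0.4428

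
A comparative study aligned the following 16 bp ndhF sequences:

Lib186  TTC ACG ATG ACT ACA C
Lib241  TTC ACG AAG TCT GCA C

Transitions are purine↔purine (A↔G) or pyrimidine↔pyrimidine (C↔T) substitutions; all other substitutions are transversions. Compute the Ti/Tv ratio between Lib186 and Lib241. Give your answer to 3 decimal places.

0.500

Mismatches occur at site 8 (T↔A, transversion), site 10 (A↔T, transversion), site 13 (A↔G, transition).
Of the 3 differences, 1 transition and 2 transversions, so Ti/Tv = 1/2 = 0.500.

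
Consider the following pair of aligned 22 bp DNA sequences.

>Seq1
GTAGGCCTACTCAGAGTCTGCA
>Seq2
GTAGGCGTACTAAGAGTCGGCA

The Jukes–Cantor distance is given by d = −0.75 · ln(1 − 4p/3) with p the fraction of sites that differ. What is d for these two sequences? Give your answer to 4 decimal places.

0.1505

Differing sites — 7:C/G; 12:C/A; 19:T/G.
p = 3/22 = 0.136364.
d = −0.75 · ln(1 − (4/3)·0.136364) = −0.75 · ln(0.818181) = −0.75 · (-0.200672) = 0.1505.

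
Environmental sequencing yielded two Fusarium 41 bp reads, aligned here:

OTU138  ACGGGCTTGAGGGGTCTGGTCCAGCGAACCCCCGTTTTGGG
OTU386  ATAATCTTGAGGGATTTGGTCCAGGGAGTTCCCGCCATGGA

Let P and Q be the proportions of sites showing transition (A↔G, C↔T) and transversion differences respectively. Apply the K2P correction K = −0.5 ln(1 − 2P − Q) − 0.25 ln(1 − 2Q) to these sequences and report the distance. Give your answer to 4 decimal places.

0.5100

Differing sites — 2:C/T (Ti); 3:G/A (Ti); 4:G/A (Ti); 5:G/T (Tv); 14:G/A (Ti); 16:C/T (Ti); 25:C/G (Tv); 28:A/G (Ti); 29:C/T (Ti); 30:C/T (Ti); 35:T/C (Ti); 36:T/C (Ti); 37:T/A (Tv); 41:G/A (Ti).
Of the 14 differences, 11 transitions and 3 transversions over 41 sites: P = 11/41 = 0.268293, Q = 3/41 = 0.073171.
d = −0.5·ln(0.390243) − 0.25·ln(0.853658) = −0.5·(-0.940986) − 0.25·(-0.158225) = 0.5100.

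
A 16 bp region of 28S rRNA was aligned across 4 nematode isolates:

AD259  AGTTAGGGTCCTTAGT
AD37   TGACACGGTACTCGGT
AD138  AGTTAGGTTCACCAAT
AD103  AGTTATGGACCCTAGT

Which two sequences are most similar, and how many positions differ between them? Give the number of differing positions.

Pairwise Hamming distances:
  AD259 vs AD37: 7
  AD259 vs AD138: 5
  AD259 vs AD103: 3
  AD37 vs AD138: 10
  AD37 vs AD103: 9
  AD138 vs AD103: 6
The smallest is 3, between AD259 and AD103.

3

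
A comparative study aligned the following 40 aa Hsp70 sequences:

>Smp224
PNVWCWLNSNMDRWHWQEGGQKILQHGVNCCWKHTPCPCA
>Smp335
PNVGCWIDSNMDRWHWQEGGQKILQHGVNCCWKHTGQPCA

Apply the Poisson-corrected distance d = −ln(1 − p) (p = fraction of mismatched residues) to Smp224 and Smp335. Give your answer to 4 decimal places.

Mismatches occur at site 4 (W→G), site 7 (L→I), site 8 (N→D), site 36 (P→G), site 37 (C→Q).
p = 5/40 = 0.125000.
d = −ln(1 − 0.125000) = −ln(0.875000) = 0.1335.

0.1335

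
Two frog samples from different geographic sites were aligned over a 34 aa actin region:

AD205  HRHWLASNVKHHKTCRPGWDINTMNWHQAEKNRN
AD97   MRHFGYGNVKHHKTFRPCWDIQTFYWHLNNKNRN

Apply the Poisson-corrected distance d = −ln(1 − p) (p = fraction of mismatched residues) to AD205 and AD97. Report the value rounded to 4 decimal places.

Mismatches occur at site 1 (H↔M), site 4 (W↔F), site 5 (L↔G), site 6 (A↔Y), site 7 (S↔G), site 15 (C↔F), site 18 (G↔C), site 22 (N↔Q), site 24 (M↔F), site 25 (N↔Y), site 28 (Q↔L), site 29 (A↔N), site 30 (E↔N).
p = 13/34 = 0.382353.
d = −ln(1 − 0.382353) = −ln(0.617647) = 0.4818.

0.4818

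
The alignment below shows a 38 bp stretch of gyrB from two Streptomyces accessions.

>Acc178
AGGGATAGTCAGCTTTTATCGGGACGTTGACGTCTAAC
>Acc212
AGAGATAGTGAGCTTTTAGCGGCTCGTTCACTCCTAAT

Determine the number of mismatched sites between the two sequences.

Mismatches occur at site 3 (G→A), site 10 (C→G), site 19 (T→G), site 23 (G→C), site 24 (A→T), site 29 (G→C), site 32 (G→T), site 33 (T→C), site 38 (C→T).
That gives 9 mismatches out of 38 aligned sites, so the Hamming distance is 9.

9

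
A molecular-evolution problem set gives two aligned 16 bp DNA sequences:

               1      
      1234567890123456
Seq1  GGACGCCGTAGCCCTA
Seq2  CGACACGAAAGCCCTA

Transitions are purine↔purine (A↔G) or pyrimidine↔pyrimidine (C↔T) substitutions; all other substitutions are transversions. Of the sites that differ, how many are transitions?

2

The sequences differ at positions 1 (G/C, transversion), 5 (G/A, transition), 7 (C/G, transversion), 8 (G/A, transition), 9 (T/A, transversion).
Of the 5 differences, 2 transitions and 3 transversions, so the answer is 2.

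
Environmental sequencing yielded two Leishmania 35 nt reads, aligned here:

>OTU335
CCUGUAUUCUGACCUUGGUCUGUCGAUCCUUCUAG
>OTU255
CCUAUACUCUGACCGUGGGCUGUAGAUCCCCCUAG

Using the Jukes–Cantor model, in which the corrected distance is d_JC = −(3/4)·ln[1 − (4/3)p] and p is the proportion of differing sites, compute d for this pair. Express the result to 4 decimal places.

The sequences differ at positions 4 (G/A), 7 (U/C), 15 (U/G), 19 (U/G), 24 (C/A), 30 (U/C), 31 (U/C).
p = 7/35 = 0.200000.
d = −0.75 · ln(1 − (4/3)·0.200000) = −0.75 · ln(0.733333) = −0.75 · (-0.310155) = 0.2326.

0.2326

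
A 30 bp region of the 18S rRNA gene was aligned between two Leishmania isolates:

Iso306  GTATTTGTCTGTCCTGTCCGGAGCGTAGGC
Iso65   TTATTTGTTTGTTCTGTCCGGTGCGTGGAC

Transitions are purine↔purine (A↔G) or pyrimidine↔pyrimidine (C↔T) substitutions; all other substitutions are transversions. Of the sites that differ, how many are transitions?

4

The sequences differ at positions 1 (G/T, transversion), 9 (C/T, transition), 13 (C/T, transition), 22 (A/T, transversion), 27 (A/G, transition), 29 (G/A, transition).
Of the 6 differences, 4 transitions and 2 transversions, so the answer is 4.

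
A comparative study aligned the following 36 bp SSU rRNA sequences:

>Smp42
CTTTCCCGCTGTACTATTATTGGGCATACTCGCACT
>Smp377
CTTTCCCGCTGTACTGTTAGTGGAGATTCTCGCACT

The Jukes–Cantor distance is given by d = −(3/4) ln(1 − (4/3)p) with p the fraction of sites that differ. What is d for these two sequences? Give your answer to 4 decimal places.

0.1536

Mismatches occur at site 16 (A/G), site 20 (T/G), site 24 (G/A), site 25 (C/G), site 28 (A/T).
p = 5/36 = 0.138889.
d = −0.75 · ln(1 − (4/3)·0.138889) = −0.75 · ln(0.814815) = −0.75 · (-0.204794) = 0.1536.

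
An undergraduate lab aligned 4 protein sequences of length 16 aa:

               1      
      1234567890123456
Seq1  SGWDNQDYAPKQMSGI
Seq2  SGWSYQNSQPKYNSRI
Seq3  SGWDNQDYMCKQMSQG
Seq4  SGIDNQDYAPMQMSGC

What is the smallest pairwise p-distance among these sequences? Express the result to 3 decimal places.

0.188

Pairwise Hamming distances:
  Seq1 vs Seq2: 8
  Seq1 vs Seq3: 4
  Seq1 vs Seq4: 3
  Seq2 vs Seq3: 10
  Seq2 vs Seq4: 11
  Seq3 vs Seq4: 6
The smallest is 3 mismatches, between Seq1 and Seq4; p = 3/16 = 0.188.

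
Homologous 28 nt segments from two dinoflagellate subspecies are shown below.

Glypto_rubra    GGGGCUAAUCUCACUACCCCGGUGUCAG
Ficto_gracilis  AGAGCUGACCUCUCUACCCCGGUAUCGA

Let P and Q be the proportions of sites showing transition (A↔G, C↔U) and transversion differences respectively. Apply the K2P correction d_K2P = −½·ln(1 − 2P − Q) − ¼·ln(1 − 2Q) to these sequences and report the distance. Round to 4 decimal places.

Differing sites — 1:G/A (Ti); 3:G/A (Ti); 7:A/G (Ti); 9:U/C (Ti); 13:A/U (Tv); 24:G/A (Ti); 27:A/G (Ti); 28:G/A (Ti).
Of the 8 differences, 7 transitions and 1 transversion over 28 sites: P = 7/28 = 0.250000, Q = 1/28 = 0.035714.
d = −0.5·ln(0.464286) − 0.25·ln(0.928572) = −0.5·(-0.767255) − 0.25·(-0.074107) = 0.4022.

0.4022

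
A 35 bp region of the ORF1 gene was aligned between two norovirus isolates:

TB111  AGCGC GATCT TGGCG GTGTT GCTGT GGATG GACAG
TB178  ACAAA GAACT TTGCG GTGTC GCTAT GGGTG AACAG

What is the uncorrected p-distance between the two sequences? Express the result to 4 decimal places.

Mismatches occur at site 2 (G↔C), site 3 (C↔A), site 4 (G↔A), site 5 (C↔A), site 8 (T↔A), site 12 (G↔T), site 20 (T↔C), site 24 (G↔A), site 28 (A↔G), site 31 (G↔A).
There are 10 differences over 35 sites, so p = 10/35 = 0.2857.

0.2857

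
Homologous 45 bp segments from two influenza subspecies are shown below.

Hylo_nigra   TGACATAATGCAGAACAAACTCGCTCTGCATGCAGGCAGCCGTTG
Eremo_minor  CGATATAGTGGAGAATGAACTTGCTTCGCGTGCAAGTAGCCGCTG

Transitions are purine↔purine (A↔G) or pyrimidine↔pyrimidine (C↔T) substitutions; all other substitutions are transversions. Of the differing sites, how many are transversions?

The sequences differ at positions 1 (T/C, transition), 4 (C/T, transition), 8 (A/G, transition), 11 (C/G, transversion), 16 (C/T, transition), 17 (A/G, transition), 22 (C/T, transition), 26 (C/T, transition), 27 (T/C, transition), 30 (A/G, transition), 35 (G/A, transition), 37 (C/T, transition), 43 (T/C, transition).
Of the 13 differences, 12 transitions and 1 transversion, so the answer is 1.

1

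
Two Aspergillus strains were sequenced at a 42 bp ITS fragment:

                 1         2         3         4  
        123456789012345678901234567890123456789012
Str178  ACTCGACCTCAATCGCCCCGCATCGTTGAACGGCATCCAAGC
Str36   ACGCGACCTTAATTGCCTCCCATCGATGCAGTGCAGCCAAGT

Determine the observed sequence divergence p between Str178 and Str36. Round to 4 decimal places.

0.2619

Differing sites — 3:T/G; 10:C/T; 14:C/T; 18:C/T; 20:G/C; 26:T/A; 29:A/C; 31:C/G; 32:G/T; 36:T/G; 42:C/T.
There are 11 differences over 42 sites, so p = 11/42 = 0.2619.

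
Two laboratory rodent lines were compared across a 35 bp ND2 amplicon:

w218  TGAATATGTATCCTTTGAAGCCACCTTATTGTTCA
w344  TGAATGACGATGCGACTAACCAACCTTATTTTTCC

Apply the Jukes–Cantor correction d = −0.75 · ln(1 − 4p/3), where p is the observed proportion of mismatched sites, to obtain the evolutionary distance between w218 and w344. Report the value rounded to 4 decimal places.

0.5128

Mismatches occur at site 6 (A/G), site 7 (T/A), site 8 (G/C), site 9 (T/G), site 12 (C/G), site 14 (T/G), site 15 (T/A), site 16 (T/C), site 17 (G/T), site 20 (G/C), site 22 (C/A), site 31 (G/T), site 35 (A/C).
p = 13/35 = 0.371429.
d = −0.75 · ln(1 − (4/3)·0.371429) = −0.75 · ln(0.504761) = −0.75 · (-0.683670) = 0.5128.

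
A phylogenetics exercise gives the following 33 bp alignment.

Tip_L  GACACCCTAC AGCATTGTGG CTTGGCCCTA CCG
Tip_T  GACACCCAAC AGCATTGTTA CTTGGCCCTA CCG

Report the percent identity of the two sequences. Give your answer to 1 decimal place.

90.9%

Differing sites — 8:T/A; 19:G/T; 20:G/A.
30 of the 33 sites match, so the percent identity is 30/33 × 100 = 90.9%.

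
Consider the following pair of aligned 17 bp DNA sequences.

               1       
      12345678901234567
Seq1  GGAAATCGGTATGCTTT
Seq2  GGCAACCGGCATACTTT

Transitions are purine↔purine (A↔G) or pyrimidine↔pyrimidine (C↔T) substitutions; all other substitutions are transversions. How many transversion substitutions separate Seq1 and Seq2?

Mismatches occur at site 3 (A/C, transversion), site 6 (T/C, transition), site 10 (T/C, transition), site 13 (G/A, transition).
Of the 4 differences, 3 transitions and 1 transversion, so the answer is 1.

1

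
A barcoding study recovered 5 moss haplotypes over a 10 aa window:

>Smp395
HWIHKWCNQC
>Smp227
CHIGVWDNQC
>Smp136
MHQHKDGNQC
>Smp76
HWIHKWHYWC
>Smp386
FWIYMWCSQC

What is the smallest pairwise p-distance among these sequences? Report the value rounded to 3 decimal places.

Pairwise Hamming distances:
  Smp395 vs Smp227: 5
  Smp395 vs Smp136: 5
  Smp395 vs Smp76: 3
  Smp395 vs Smp386: 4
  Smp227 vs Smp136: 6
  Smp227 vs Smp76: 7
  Smp227 vs Smp386: 6
  Smp136 vs Smp76: 7
  Smp136 vs Smp386: 8
  Smp76 vs Smp386: 6
The smallest is 3 mismatches, between Smp395 and Smp76; p = 3/10 = 0.300.

0.300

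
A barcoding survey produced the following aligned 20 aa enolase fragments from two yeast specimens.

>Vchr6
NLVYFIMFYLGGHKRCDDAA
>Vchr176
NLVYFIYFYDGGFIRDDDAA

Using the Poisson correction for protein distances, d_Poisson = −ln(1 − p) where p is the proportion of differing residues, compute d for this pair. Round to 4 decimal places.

Differing sites — 7:M/Y; 10:L/D; 13:H/F; 14:K/I; 16:C/D.
p = 5/20 = 0.250000.
d = −ln(1 − 0.250000) = −ln(0.750000) = 0.2877.

0.2877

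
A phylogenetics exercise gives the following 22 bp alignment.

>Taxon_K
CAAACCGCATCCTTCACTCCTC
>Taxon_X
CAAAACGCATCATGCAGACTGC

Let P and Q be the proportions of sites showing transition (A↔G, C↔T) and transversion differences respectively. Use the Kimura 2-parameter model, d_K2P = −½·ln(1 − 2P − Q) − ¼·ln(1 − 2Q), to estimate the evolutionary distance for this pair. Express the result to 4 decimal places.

0.4231

Mismatches occur at site 5 (C/A, transversion), site 12 (C/A, transversion), site 14 (T/G, transversion), site 17 (C/G, transversion), site 18 (T/A, transversion), site 20 (C/T, transition), site 21 (T/G, transversion).
Of the 7 differences, 1 transition and 6 transversions over 22 sites: P = 1/22 = 0.045455, Q = 6/22 = 0.272727.
d = −0.5·ln(0.636363) − 0.25·ln(0.454546) = −0.5·(-0.451986) − 0.25·(-0.788456) = 0.4231.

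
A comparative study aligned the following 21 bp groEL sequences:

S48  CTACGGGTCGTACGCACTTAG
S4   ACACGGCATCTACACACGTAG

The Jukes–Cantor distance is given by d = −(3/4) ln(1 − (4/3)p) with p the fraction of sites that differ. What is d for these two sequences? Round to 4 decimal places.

0.5319

Mismatches occur at site 1 (C↔A), site 2 (T↔C), site 7 (G↔C), site 8 (T↔A), site 9 (C↔T), site 10 (G↔C), site 14 (G↔A), site 18 (T↔G).
p = 8/21 = 0.380952.
d = −0.75 · ln(1 − (4/3)·0.380952) = −0.75 · ln(0.492064) = −0.75 · (-0.709146) = 0.5319.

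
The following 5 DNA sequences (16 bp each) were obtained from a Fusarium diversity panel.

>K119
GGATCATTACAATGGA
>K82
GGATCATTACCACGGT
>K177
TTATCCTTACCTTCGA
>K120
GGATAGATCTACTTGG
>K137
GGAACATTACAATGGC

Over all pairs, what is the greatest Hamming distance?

11

Pairwise Hamming distances:
  K119 vs K82: 3
  K119 vs K177: 6
  K119 vs K120: 8
  K119 vs K137: 2
  K82 vs K177: 7
  K82 vs K120: 10
  K82 vs K137: 4
  K177 vs K120: 11
  K177 vs K137: 8
  K120 vs K137: 9
The largest is 11, between K177 and K120.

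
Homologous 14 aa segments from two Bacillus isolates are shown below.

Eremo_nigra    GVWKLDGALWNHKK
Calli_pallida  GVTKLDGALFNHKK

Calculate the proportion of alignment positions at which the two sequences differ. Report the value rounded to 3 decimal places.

Mismatches occur at site 3 (W/T), site 10 (W/F).
There are 2 differences over 14 sites, so p = 2/14 = 0.143.

0.143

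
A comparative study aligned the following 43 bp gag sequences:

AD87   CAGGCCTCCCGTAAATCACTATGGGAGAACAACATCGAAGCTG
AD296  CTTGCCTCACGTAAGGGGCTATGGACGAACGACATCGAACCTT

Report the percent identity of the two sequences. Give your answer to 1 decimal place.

The sequences differ at positions 2 (A/T), 3 (G/T), 9 (C/A), 15 (A/G), 16 (T/G), 17 (C/G), 18 (A/G), 25 (G/A), 26 (A/C), 31 (A/G), 40 (G/C), 43 (G/T).
31 of the 43 sites match, so the percent identity is 31/43 × 100 = 72.1%.

72.1%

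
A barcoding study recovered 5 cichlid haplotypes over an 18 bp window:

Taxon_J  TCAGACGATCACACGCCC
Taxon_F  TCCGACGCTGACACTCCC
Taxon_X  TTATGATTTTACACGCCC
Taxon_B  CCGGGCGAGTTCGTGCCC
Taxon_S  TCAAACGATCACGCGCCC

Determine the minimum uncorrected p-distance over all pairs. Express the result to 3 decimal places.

Pairwise Hamming distances:
  Taxon_J vs Taxon_F: 4
  Taxon_J vs Taxon_X: 7
  Taxon_J vs Taxon_B: 8
  Taxon_J vs Taxon_S: 2
  Taxon_F vs Taxon_X: 9
  Taxon_F vs Taxon_B: 10
  Taxon_F vs Taxon_S: 6
  Taxon_X vs Taxon_B: 11
  Taxon_X vs Taxon_S: 8
  Taxon_B vs Taxon_S: 8
The smallest is 2 mismatches, between Taxon_J and Taxon_S; p = 2/18 = 0.111.

0.111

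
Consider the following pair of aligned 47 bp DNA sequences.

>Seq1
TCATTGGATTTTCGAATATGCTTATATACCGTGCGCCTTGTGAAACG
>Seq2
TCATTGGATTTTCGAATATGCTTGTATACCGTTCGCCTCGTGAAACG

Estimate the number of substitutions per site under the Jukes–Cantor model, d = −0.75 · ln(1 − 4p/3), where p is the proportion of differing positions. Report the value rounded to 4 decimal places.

0.0667

The sequences differ at positions 24 (A/G), 33 (G/T), 39 (T/C).
p = 3/47 = 0.063830.
d = −0.75 · ln(1 − (4/3)·0.063830) = −0.75 · ln(0.914893) = −0.75 · (-0.088948) = 0.0667.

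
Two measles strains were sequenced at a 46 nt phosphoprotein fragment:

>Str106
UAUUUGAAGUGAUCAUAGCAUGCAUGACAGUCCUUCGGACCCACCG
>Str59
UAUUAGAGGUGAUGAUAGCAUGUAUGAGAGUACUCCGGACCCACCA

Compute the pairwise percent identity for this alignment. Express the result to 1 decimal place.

82.6%

The sequences differ at positions 5 (U/A), 8 (A/G), 14 (C/G), 23 (C/U), 28 (C/G), 32 (C/A), 35 (U/C), 46 (G/A).
38 of the 46 sites match, so the percent identity is 38/46 × 100 = 82.6%.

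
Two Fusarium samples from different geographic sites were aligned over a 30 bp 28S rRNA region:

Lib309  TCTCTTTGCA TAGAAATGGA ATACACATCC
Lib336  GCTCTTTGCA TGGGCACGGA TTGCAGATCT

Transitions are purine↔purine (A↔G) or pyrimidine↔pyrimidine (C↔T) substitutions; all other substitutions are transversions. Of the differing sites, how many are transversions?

The sequences differ at positions 1 (T/G, transversion), 12 (A/G, transition), 14 (A/G, transition), 15 (A/C, transversion), 17 (T/C, transition), 21 (A/T, transversion), 23 (A/G, transition), 26 (C/G, transversion), 30 (C/T, transition).
Of the 9 differences, 5 transitions and 4 transversions, so the answer is 4.

4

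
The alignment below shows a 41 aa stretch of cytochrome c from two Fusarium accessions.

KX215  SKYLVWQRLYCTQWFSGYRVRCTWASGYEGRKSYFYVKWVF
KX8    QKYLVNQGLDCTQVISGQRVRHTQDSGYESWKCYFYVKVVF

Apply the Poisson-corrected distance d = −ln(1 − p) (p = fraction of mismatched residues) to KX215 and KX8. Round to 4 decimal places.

Differing sites — 1:S/Q; 6:W/N; 8:R/G; 10:Y/D; 14:W/V; 15:F/I; 18:Y/Q; 22:C/H; 24:W/Q; 25:A/D; 30:G/S; 31:R/W; 33:S/C; 39:W/V.
p = 14/41 = 0.341463.
d = −ln(1 − 0.341463) = −ln(0.658537) = 0.4177.

0.4177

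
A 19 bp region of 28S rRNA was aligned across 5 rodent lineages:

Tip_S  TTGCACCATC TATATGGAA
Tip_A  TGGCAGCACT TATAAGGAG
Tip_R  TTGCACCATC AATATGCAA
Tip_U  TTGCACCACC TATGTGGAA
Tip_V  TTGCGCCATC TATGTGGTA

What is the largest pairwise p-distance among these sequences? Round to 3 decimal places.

Pairwise Hamming distances:
  Tip_S vs Tip_A: 6
  Tip_S vs Tip_R: 2
  Tip_S vs Tip_U: 2
  Tip_S vs Tip_V: 3
  Tip_A vs Tip_R: 8
  Tip_A vs Tip_U: 6
  Tip_A vs Tip_V: 9
  Tip_R vs Tip_U: 4
  Tip_R vs Tip_V: 5
  Tip_U vs Tip_V: 3
The largest is 9 mismatches, between Tip_A and Tip_V; p = 9/19 = 0.474.

0.474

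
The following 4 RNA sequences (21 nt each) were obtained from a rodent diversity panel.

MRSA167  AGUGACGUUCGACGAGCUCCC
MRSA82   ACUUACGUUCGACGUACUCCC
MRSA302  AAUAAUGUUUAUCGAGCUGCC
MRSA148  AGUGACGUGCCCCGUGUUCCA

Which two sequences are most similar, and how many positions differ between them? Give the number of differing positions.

Pairwise Hamming distances:
  MRSA167 vs MRSA82: 4
  MRSA167 vs MRSA302: 7
  MRSA167 vs MRSA148: 6
  MRSA82 vs MRSA302: 9
  MRSA82 vs MRSA148: 8
  MRSA302 vs MRSA148: 11
The smallest is 4, between MRSA167 and MRSA82.

4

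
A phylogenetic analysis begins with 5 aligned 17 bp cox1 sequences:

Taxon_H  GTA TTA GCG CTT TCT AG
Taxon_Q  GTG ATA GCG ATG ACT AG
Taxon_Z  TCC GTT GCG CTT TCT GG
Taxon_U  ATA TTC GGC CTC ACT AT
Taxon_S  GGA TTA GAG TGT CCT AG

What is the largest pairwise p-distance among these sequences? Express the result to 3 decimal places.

Pairwise Hamming distances:
  Taxon_H vs Taxon_Q: 5
  Taxon_H vs Taxon_Z: 6
  Taxon_H vs Taxon_U: 7
  Taxon_H vs Taxon_S: 5
  Taxon_Q vs Taxon_Z: 9
  Taxon_Q vs Taxon_U: 9
  Taxon_Q vs Taxon_S: 8
  Taxon_Z vs Taxon_U: 11
  Taxon_Z vs Taxon_S: 10
  Taxon_U vs Taxon_S: 10
The largest is 11 mismatches, between Taxon_Z and Taxon_U; p = 11/17 = 0.647.

0.647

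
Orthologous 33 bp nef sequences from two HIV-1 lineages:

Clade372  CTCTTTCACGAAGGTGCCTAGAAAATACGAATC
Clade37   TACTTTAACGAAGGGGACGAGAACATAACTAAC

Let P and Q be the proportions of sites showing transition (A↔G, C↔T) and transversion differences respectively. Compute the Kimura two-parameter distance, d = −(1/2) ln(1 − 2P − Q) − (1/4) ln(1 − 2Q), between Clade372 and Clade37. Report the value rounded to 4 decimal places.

Mismatches occur at site 1 (C↔T, transition), site 2 (T↔A, transversion), site 7 (C↔A, transversion), site 15 (T↔G, transversion), site 17 (C↔A, transversion), site 19 (T↔G, transversion), site 24 (A↔C, transversion), site 28 (C↔A, transversion), site 29 (G↔C, transversion), site 30 (A↔T, transversion), site 32 (T↔A, transversion).
Of the 11 differences, 1 transition and 10 transversions over 33 sites: P = 1/33 = 0.030303, Q = 10/33 = 0.303030.
d = −0.5·ln(0.636364) − 0.25·ln(0.393940) = −0.5·(-0.451985) − 0.25·(-0.931557) = 0.4589.

0.4589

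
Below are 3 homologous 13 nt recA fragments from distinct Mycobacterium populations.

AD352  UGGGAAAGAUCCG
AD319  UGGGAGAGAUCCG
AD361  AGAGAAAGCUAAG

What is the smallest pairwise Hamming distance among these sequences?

Pairwise Hamming distances:
  AD352 vs AD319: 1
  AD352 vs AD361: 5
  AD319 vs AD361: 6
The smallest is 1, between AD352 and AD319.

1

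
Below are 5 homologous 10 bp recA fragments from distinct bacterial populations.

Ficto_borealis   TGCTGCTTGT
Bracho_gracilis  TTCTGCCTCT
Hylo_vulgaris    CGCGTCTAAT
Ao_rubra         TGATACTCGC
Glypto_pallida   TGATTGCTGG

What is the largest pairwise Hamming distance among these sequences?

8

Pairwise Hamming distances:
  Ficto_borealis vs Bracho_gracilis: 3
  Ficto_borealis vs Hylo_vulgaris: 5
  Ficto_borealis vs Ao_rubra: 4
  Ficto_borealis vs Glypto_pallida: 5
  Bracho_gracilis vs Hylo_vulgaris: 7
  Bracho_gracilis vs Ao_rubra: 7
  Bracho_gracilis vs Glypto_pallida: 6
  Hylo_vulgaris vs Ao_rubra: 7
  Hylo_vulgaris vs Glypto_pallida: 8
  Ao_rubra vs Glypto_pallida: 5
The largest is 8, between Hylo_vulgaris and Glypto_pallida.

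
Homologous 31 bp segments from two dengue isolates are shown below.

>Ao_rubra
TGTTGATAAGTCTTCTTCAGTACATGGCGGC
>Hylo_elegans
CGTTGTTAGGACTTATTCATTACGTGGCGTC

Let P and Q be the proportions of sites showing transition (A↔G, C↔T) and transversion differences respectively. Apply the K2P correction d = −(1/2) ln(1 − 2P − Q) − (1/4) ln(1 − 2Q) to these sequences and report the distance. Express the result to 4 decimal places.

The sequences differ at positions 1 (T/C, transition), 6 (A/T, transversion), 9 (A/G, transition), 11 (T/A, transversion), 15 (C/A, transversion), 20 (G/T, transversion), 24 (A/G, transition), 30 (G/T, transversion).
Of the 8 differences, 3 transitions and 5 transversions over 31 sites: P = 3/31 = 0.096774, Q = 5/31 = 0.161290.
d = −0.5·ln(0.645162) − 0.25·ln(0.677420) = −0.5·(-0.438254) − 0.25·(-0.389464) = 0.3165.

0.3165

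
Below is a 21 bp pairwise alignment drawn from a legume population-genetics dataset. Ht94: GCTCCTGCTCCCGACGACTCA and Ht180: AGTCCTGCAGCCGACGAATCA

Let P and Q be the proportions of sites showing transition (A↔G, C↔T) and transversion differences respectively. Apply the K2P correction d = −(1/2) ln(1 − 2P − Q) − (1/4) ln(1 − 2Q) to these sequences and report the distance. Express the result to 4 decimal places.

0.2881

Differing sites — 1:G/A (Ti); 2:C/G (Tv); 9:T/A (Tv); 10:C/G (Tv); 18:C/A (Tv).
Of the 5 differences, 1 transition and 4 transversions over 21 sites: P = 1/21 = 0.047619, Q = 4/21 = 0.190476.
d = −0.5·ln(0.714286) − 0.25·ln(0.619048) = −0.5·(-0.336472) − 0.25·(-0.479572) = 0.2881.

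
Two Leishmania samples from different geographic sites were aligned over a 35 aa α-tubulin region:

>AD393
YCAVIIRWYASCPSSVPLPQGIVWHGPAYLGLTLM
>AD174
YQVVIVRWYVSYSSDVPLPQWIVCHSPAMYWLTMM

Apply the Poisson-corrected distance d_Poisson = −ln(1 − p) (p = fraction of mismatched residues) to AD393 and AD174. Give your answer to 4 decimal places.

0.5108

The sequences differ at positions 2 (C/Q), 3 (A/V), 6 (I/V), 10 (A/V), 12 (C/Y), 13 (P/S), 15 (S/D), 21 (G/W), 24 (W/C), 26 (G/S), 29 (Y/M), 30 (L/Y), 31 (G/W), 34 (L/M).
p = 14/35 = 0.400000.
d = −ln(1 − 0.400000) = −ln(0.600000) = 0.5108.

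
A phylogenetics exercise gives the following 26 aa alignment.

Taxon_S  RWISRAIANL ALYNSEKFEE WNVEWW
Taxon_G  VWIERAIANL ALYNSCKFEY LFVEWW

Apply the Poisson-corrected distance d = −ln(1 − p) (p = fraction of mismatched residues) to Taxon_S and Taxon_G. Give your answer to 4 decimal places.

Mismatches occur at site 1 (R→V), site 4 (S→E), site 16 (E→C), site 20 (E→Y), site 21 (W→L), site 22 (N→F).
p = 6/26 = 0.230769.
d = −ln(1 − 0.230769) = −ln(0.769231) = 0.2624.

0.2624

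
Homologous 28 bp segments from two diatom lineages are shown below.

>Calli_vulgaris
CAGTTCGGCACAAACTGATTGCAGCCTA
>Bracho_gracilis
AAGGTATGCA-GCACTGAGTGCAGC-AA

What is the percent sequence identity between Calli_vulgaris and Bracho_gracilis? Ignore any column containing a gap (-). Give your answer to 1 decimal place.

69.2%

Excluding the 2 gap columns leaves 26 comparable sites.
The sequences differ at positions 1 (C/A), 4 (T/G), 6 (C/A), 7 (G/T), 12 (A/G), 13 (A/C), 19 (T/G), 27 (T/A).
18 of the 26 comparable sites match, so the percent identity is 18/26 × 100 = 69.2%.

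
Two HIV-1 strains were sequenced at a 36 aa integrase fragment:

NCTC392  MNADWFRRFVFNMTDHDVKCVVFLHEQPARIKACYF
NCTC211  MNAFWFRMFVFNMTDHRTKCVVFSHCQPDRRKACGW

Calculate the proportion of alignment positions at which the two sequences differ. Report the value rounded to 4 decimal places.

0.2778

Mismatches occur at site 4 (D→F), site 8 (R→M), site 17 (D→R), site 18 (V→T), site 24 (L→S), site 26 (E→C), site 29 (A→D), site 31 (I→R), site 35 (Y→G), site 36 (F→W).
There are 10 differences over 36 sites, so p = 10/36 = 0.2778.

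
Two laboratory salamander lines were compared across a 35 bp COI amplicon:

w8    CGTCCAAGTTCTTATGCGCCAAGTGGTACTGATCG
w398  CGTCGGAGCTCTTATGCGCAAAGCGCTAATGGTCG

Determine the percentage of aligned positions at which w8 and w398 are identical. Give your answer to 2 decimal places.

77.14%

The sequences differ at positions 5 (C/G), 6 (A/G), 9 (T/C), 20 (C/A), 24 (T/C), 26 (G/C), 29 (C/A), 32 (A/G).
27 of the 35 sites match, so the percent identity is 27/35 × 100 = 77.14%.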